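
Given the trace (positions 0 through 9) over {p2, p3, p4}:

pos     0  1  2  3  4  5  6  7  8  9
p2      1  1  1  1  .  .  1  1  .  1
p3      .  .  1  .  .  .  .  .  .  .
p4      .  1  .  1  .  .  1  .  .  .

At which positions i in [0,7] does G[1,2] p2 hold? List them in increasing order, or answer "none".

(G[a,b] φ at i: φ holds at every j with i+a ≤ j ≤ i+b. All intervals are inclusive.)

Evaluate at each i in [0,7]:
  i=0: ✓ (all of [1,2])
  i=1: ✓ (all of [2,3])
  i=2: ✗ (fails at j=4)
  i=3: ✗ (fails at j=4)
  i=4: ✗ (fails at j=5)
  i=5: ✓ (all of [6,7])
  i=6: ✗ (fails at j=8)
  i=7: ✗ (fails at j=8)

0, 1, 5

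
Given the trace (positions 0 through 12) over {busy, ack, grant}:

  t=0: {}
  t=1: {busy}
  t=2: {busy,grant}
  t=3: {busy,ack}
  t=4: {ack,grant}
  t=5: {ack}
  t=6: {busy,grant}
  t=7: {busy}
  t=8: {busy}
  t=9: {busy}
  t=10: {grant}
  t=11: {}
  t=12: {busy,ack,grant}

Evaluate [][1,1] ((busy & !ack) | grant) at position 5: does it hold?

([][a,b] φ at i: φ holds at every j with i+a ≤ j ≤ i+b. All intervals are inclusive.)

Yes

Check ((busy & !ack) | grant) at every j in [6,6]:
  j=6: true
All positions satisfy it → formula holds.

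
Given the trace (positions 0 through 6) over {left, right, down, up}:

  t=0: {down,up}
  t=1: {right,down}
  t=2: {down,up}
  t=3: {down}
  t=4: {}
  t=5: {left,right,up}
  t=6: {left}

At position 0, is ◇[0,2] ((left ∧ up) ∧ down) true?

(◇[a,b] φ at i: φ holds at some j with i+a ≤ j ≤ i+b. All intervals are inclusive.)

Check ((left ∧ up) ∧ down) at each j in [0,2]:
  j=0: false
  j=1: false
  j=2: false
No position in the window satisfies it → formula fails.

False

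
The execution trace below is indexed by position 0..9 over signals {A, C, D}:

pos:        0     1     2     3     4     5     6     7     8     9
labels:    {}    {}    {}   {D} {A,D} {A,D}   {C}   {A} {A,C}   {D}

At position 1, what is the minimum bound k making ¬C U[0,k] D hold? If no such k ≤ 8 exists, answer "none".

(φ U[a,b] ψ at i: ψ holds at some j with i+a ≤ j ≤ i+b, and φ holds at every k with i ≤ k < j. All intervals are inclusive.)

Need earliest j ≥ 1 with D, and ¬C at every k in [1,j-1].
  j=1: rhs fails.
  j=2: rhs fails.
  j=3: rhs holds; lhs holds on [1,2]. k = 2.

2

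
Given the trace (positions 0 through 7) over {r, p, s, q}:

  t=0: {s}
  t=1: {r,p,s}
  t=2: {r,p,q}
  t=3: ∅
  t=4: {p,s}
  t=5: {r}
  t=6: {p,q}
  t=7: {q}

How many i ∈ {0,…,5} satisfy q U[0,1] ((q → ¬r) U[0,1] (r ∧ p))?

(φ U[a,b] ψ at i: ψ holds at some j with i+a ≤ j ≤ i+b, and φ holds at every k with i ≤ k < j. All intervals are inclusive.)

Evaluate at each i in [0,5]:
  i=0: ✓ (rhs at j=0)
  i=1: ✓ (rhs at j=1)
  i=2: ✓ (rhs at j=2)
  i=3: ✗ (no rhs in [3,4])
  i=4: ✗ (no rhs in [4,5])
  i=5: ✗ (no rhs in [5,6])
Positions where it holds: {0, 1, 2} → 3.

3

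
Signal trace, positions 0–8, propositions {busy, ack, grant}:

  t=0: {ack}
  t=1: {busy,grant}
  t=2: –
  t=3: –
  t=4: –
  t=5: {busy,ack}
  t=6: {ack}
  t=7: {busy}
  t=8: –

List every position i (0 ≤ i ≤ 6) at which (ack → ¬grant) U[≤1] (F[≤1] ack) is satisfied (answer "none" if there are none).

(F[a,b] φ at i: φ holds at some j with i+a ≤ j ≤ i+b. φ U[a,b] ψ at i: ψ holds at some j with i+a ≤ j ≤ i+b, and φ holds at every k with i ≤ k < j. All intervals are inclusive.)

Evaluate at each i in [0,6]:
  i=0: ✓ (rhs at j=0)
  i=1: ✗ (no rhs in [1,2])
  i=2: ✗ (no rhs in [2,3])
  i=3: ✓ (rhs at j=4; lhs holds on [3,3])
  i=4: ✓ (rhs at j=4)
  i=5: ✓ (rhs at j=5)
  i=6: ✓ (rhs at j=6)

0, 3, 4, 5, 6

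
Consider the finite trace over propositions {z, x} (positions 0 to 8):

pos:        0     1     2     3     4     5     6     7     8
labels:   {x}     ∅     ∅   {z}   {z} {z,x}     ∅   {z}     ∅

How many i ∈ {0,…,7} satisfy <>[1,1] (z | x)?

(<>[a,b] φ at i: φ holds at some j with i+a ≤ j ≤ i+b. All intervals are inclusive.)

Evaluate at each i in [0,7]:
  i=0: ✗ (none in [1,1])
  i=1: ✗ (none in [2,2])
  i=2: ✓ (witness j=3)
  i=3: ✓ (witness j=4)
  i=4: ✓ (witness j=5)
  i=5: ✗ (none in [6,6])
  i=6: ✓ (witness j=7)
  i=7: ✗ (none in [8,8])
Positions where it holds: {2, 3, 4, 6} → 4.

4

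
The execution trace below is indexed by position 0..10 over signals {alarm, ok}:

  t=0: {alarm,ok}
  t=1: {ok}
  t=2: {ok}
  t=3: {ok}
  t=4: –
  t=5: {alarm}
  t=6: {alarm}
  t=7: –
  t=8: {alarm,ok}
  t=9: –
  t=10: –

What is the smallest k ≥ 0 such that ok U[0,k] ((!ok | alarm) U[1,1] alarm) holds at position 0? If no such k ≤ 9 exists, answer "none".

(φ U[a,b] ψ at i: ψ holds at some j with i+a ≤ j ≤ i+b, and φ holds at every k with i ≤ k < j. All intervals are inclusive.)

Need earliest j ≥ 0 with ((!ok | alarm) U[1,1] alarm), and ok at every k in [0,j-1].
  j=0: rhs fails.
  j=1: rhs fails.
  j=2: rhs fails.
  j=3: rhs fails.
  j=4: rhs holds; lhs holds on [0,3]. k = 4.

4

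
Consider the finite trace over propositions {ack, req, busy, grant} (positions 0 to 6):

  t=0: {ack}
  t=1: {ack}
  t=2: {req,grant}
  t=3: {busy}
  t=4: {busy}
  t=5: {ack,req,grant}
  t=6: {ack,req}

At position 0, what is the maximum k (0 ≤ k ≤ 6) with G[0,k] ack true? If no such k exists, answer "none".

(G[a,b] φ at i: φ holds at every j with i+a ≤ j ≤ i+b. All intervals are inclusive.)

ack must hold from j=0 onward; find where it first fails.
  j=0: holds
  j=1: holds
  j=2: fails
Holds on [0,1], so largest k = 1.

1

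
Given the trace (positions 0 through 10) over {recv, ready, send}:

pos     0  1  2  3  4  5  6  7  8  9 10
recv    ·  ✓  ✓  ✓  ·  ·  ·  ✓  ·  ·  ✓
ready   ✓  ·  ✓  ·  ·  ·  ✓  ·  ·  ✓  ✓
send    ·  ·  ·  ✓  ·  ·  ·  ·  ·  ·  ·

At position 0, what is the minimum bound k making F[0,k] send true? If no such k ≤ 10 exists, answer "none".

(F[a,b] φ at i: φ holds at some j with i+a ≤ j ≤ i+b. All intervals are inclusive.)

3

Scan j = 0,1,… for send:
  j=0: fails
  j=1: fails
  j=2: fails
  j=3: holds
First hit at j=3, so smallest k = 3-0 = 3.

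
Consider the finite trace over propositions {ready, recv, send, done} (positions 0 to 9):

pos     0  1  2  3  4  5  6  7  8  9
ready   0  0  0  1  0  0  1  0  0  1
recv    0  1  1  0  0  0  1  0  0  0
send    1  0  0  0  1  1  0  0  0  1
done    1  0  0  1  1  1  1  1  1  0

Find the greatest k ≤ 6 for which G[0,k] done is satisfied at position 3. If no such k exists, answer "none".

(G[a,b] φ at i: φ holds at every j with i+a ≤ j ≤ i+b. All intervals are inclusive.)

done must hold from j=3 onward; find where it first fails.
  j=3: holds
  j=4: holds
  j=5: holds
  j=6: holds
  j=7: holds
  j=8: holds
  j=9: fails
Holds on [3,8], so largest k = 5.

5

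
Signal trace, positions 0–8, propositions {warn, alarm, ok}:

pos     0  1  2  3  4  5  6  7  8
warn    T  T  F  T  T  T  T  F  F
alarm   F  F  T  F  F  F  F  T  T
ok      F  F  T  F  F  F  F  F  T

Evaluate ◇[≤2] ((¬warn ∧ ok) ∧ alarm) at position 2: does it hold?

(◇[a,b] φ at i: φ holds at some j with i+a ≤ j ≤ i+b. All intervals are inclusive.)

Check ((¬warn ∧ ok) ∧ alarm) at each j in [2,4]:
  j=2: true
  j=3: false
  j=4: false
Found at j=2 → formula holds.

Holds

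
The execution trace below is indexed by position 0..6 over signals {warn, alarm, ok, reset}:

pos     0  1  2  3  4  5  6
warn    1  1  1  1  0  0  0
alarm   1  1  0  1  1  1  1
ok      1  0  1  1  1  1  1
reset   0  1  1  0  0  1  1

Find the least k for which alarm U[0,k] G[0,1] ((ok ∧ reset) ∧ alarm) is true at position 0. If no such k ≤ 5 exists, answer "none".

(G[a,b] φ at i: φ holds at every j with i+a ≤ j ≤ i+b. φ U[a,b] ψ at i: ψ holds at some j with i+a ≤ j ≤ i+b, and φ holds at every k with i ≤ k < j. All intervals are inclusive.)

Need earliest j ≥ 0 with G[0,1] ((ok ∧ reset) ∧ alarm), and alarm at every k in [0,j-1].
  j=0: rhs fails.
  j=1: rhs fails.
  j=2: rhs fails.
  j=3: rhs fails.
  j=4: rhs fails.
  j=5: rhs holds but lhs fails at k=2.
No witness within the range → none.

none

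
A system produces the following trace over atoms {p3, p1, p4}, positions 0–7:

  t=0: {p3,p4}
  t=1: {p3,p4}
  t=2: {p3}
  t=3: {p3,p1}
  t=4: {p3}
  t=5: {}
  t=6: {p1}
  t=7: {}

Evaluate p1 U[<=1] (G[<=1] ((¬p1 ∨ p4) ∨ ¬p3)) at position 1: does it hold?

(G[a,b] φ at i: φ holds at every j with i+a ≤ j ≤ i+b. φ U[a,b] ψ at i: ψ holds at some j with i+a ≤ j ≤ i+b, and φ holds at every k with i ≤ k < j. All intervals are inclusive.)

Need some j in [1,2] with G[<=1] ((¬p1 ∨ p4) ∨ ¬p3), and p1 at every k in [1,j-1].
  j=1: G[<=1] ((¬p1 ∨ p4) ∨ ¬p3) holds; no prefix to check → satisfied.

True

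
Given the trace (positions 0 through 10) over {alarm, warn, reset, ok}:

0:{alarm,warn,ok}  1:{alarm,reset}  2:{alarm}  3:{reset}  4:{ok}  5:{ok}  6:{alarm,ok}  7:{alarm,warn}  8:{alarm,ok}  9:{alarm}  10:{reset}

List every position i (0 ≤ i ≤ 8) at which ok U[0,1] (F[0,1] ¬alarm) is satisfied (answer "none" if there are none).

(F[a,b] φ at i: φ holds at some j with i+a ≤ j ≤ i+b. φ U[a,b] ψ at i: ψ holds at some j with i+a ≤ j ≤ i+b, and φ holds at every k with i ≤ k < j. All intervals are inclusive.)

2, 3, 4, 5, 8

Evaluate at each i in [0,8]:
  i=0: ✗ (no rhs in [0,1])
  i=1: ✗ (lhs fails at k=1 before rhs at j=2)
  i=2: ✓ (rhs at j=2)
  i=3: ✓ (rhs at j=3)
  i=4: ✓ (rhs at j=4)
  i=5: ✓ (rhs at j=5)
  i=6: ✗ (no rhs in [6,7])
  i=7: ✗ (no rhs in [7,8])
  i=8: ✓ (rhs at j=9; lhs holds on [8,8])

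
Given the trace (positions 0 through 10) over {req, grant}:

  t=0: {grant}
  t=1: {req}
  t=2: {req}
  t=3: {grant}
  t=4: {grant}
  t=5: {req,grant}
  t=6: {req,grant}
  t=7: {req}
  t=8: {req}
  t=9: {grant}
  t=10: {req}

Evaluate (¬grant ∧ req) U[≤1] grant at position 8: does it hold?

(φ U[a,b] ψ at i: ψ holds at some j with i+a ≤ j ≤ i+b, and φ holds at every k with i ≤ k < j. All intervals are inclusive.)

Holds

Need some j in [8,9] with grant, and (¬grant ∧ req) at every k in [8,j-1].
  j=8: grant false.
  j=9: grant holds; (¬grant ∧ req) holds at every k in [8,8] → satisfied.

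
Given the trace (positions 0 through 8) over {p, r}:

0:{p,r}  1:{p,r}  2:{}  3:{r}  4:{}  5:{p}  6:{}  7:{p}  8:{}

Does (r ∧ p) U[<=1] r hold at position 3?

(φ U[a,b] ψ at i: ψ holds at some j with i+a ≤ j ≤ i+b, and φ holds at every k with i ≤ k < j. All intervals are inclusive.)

True

Need some j in [3,4] with r, and (r ∧ p) at every k in [3,j-1].
  j=3: r holds; no prefix to check → satisfied.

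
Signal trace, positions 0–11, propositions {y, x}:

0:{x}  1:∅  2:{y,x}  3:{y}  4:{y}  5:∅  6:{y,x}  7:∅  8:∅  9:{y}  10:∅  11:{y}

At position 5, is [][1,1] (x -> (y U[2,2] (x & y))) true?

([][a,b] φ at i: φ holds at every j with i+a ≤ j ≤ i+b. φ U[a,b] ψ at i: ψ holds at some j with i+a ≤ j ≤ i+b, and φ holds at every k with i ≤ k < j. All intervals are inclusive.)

Check (x -> (y U[2,2] (x & y))) at every j in [6,6]:
  j=6: antecedent true; consequent fails → ✗
Fails at j=6 → formula fails.

No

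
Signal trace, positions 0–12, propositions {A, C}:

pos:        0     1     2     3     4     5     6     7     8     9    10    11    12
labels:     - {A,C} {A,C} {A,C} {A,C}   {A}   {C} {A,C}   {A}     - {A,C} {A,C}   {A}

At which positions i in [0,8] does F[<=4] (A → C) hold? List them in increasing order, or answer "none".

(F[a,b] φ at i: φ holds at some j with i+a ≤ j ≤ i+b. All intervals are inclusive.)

0, 1, 2, 3, 4, 5, 6, 7, 8

Evaluate at each i in [0,8]:
  i=0: ✓ (witness j=0)
  i=1: ✓ (witness j=1)
  i=2: ✓ (witness j=2)
  i=3: ✓ (witness j=3)
  i=4: ✓ (witness j=4)
  i=5: ✓ (witness j=6)
  i=6: ✓ (witness j=6)
  i=7: ✓ (witness j=7)
  i=8: ✓ (witness j=9)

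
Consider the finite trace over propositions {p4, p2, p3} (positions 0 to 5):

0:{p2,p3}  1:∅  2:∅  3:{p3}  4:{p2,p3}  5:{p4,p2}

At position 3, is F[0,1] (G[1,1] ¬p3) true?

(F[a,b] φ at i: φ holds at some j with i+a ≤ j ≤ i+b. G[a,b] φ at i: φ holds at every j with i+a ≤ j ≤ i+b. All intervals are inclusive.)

Check G[1,1] ¬p3 at each j in [3,4]:
  j=3: fails at 4
  j=4: holds on [5,5]
Found at j=4 → formula holds.

Yes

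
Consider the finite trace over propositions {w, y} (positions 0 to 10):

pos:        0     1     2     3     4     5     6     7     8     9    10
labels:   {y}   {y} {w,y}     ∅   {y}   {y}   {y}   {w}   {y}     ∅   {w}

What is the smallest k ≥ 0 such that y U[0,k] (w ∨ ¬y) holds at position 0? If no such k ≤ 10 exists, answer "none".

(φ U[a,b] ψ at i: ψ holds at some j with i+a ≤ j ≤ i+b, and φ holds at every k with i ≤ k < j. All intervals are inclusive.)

2

Need earliest j ≥ 0 with (w ∨ ¬y), and y at every k in [0,j-1].
  j=0: rhs fails.
  j=1: rhs fails.
  j=2: rhs holds; lhs holds on [0,1]. k = 2.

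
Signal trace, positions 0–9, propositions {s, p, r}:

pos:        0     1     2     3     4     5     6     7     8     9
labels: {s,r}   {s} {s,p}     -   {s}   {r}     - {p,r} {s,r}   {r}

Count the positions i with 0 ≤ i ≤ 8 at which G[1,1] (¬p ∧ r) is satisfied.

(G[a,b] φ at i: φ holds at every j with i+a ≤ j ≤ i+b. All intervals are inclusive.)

3

Evaluate at each i in [0,8]:
  i=0: ✗ (fails at j=1)
  i=1: ✗ (fails at j=2)
  i=2: ✗ (fails at j=3)
  i=3: ✗ (fails at j=4)
  i=4: ✓ (all of [5,5])
  i=5: ✗ (fails at j=6)
  i=6: ✗ (fails at j=7)
  i=7: ✓ (all of [8,8])
  i=8: ✓ (all of [9,9])
Positions where it holds: {4, 7, 8} → 3.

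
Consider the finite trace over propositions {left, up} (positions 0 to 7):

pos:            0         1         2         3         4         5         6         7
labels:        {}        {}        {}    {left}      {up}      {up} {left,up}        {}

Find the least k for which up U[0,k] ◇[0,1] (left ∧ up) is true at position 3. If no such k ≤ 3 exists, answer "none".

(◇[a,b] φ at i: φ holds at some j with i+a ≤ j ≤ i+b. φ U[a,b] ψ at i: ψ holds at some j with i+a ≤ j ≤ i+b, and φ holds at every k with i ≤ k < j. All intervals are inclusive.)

Need earliest j ≥ 3 with ◇[0,1] (left ∧ up), and up at every k in [3,j-1].
  j=3: rhs fails.
  j=4: rhs fails.
  j=5: rhs holds but lhs fails at k=3.
  j=6: rhs holds but lhs fails at k=3.
No witness within the range → none.

none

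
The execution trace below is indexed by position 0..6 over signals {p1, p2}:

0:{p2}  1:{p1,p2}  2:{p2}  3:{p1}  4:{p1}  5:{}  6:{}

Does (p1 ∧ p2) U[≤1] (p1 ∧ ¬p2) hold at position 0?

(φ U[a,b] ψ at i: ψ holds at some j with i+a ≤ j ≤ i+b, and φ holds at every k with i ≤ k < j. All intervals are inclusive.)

No

Need some j in [0,1] with (p1 ∧ ¬p2), and (p1 ∧ p2) at every k in [0,j-1].
  j=0: (p1 ∧ ¬p2) false.
  j=1: (p1 ∧ ¬p2) false.
No j in the window works → until fails.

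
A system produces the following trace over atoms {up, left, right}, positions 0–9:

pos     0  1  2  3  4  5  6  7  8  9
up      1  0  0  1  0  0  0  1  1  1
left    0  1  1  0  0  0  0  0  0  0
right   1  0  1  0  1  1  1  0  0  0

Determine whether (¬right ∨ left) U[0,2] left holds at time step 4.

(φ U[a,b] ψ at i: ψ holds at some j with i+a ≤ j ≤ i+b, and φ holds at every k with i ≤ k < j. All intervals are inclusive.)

No

Need some j in [4,6] with left, and (¬right ∨ left) at every k in [4,j-1].
  j=4: left false.
  j=5: left false.
  j=6: left false.
No j in the window works → until fails.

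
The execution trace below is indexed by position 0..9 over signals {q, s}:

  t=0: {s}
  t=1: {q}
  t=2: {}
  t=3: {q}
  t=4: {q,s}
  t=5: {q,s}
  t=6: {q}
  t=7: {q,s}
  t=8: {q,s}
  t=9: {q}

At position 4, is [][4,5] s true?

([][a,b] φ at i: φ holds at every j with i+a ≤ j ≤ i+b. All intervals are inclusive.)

No

Check s at every j in [8,9]:
  j=8: true
  j=9: false
Fails at j=9 → formula fails.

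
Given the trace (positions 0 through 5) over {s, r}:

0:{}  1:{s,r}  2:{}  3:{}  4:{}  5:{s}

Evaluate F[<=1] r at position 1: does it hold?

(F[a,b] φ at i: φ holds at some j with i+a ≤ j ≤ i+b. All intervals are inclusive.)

Holds

Check r at each j in [1,2]:
  j=1: true
  j=2: false
Found at j=1 → formula holds.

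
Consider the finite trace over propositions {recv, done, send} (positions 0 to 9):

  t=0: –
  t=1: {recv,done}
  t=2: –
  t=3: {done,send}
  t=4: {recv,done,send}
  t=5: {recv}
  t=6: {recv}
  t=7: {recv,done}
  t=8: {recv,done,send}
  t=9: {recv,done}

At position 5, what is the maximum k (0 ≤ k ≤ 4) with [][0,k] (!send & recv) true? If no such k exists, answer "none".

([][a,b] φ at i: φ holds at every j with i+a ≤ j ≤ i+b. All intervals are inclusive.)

2

(!send & recv) must hold from j=5 onward; find where it first fails.
  j=5: holds
  j=6: holds
  j=7: holds
  j=8: fails
Holds on [5,7], so largest k = 2.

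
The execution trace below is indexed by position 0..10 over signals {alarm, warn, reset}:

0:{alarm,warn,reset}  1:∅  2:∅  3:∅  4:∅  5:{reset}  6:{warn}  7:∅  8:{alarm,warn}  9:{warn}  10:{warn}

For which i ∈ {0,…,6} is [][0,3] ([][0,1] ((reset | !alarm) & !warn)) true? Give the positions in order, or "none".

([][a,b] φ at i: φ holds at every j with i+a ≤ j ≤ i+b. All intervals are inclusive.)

1

Evaluate at each i in [0,6]:
  i=0: ✗ (fails at j=0)
  i=1: ✓ (all of [1,4])
  i=2: ✗ (fails at j=5)
  i=3: ✗ (fails at j=5)
  i=4: ✗ (fails at j=5)
  i=5: ✗ (fails at j=5)
  i=6: ✗ (fails at j=6)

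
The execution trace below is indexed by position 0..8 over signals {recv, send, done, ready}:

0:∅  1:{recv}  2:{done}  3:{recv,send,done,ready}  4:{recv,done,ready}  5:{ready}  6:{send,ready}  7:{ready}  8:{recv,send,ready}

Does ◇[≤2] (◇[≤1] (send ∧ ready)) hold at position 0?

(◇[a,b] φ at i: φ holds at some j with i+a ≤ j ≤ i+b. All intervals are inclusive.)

True

Check ◇[≤1] (send ∧ ready) at each j in [0,2]:
  j=0: fails (none in [0,1])
  j=1: fails (none in [1,2])
  j=2: holds (witness at 3)
Found at j=2 → formula holds.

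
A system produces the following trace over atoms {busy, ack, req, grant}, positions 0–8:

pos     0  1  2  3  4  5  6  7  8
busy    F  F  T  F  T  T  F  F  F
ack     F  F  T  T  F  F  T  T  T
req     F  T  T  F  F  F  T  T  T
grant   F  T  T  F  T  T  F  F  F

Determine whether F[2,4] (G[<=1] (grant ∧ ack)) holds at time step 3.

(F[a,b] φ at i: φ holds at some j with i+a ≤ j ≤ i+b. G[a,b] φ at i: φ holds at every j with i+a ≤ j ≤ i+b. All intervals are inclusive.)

Check G[<=1] (grant ∧ ack) at each j in [5,7]:
  j=5: fails at 5
  j=6: fails at 6
  j=7: fails at 7
No position in the window satisfies it → formula fails.

False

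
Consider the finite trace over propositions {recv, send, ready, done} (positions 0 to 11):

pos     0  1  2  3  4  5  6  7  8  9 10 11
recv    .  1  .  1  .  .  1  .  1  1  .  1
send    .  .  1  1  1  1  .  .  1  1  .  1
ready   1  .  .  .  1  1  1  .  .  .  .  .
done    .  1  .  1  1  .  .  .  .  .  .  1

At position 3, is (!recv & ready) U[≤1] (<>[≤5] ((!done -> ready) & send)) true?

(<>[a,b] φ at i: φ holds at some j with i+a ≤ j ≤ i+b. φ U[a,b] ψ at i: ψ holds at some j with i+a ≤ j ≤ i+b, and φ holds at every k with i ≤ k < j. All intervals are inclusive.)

Need some j in [3,4] with <>[≤5] ((!done -> ready) & send), and (!recv & ready) at every k in [3,j-1].
  j=3: <>[≤5] ((!done -> ready) & send) holds; no prefix to check → satisfied.

True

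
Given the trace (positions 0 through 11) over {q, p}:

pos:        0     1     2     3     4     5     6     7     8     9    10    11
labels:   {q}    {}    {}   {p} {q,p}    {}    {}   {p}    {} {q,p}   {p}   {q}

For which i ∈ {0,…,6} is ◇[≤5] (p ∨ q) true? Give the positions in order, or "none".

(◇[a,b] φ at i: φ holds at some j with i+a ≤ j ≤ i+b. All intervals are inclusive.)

Evaluate at each i in [0,6]:
  i=0: ✓ (witness j=0)
  i=1: ✓ (witness j=3)
  i=2: ✓ (witness j=3)
  i=3: ✓ (witness j=3)
  i=4: ✓ (witness j=4)
  i=5: ✓ (witness j=7)
  i=6: ✓ (witness j=7)

0, 1, 2, 3, 4, 5, 6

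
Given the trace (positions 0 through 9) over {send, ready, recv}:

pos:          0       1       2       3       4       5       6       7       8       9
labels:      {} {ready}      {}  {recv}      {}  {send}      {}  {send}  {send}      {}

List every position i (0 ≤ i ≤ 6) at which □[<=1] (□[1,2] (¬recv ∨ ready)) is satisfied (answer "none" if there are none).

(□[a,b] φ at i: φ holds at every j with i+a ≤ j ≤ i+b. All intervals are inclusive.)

3, 4, 5, 6

Evaluate at each i in [0,6]:
  i=0: ✗ (fails at j=1)
  i=1: ✗ (fails at j=1)
  i=2: ✗ (fails at j=2)
  i=3: ✓ (all of [3,4])
  i=4: ✓ (all of [4,5])
  i=5: ✓ (all of [5,6])
  i=6: ✓ (all of [6,7])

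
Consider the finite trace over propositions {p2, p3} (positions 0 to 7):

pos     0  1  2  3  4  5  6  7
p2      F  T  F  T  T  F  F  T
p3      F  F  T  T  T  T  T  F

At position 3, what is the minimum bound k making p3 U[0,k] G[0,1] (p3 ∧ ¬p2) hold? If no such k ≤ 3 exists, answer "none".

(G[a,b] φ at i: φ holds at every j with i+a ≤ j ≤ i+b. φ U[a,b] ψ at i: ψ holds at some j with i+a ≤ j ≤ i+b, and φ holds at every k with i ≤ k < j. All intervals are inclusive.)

Need earliest j ≥ 3 with G[0,1] (p3 ∧ ¬p2), and p3 at every k in [3,j-1].
  j=3: rhs fails.
  j=4: rhs fails.
  j=5: rhs holds; lhs holds on [3,4]. k = 2.

2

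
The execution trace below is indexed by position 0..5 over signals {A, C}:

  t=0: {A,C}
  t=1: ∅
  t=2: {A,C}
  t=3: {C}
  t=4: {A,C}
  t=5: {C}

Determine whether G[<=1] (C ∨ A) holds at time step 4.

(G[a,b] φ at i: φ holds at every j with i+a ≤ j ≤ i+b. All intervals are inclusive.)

True

Check (C ∨ A) at every j in [4,5]:
  j=4: true
  j=5: true
All positions satisfy it → formula holds.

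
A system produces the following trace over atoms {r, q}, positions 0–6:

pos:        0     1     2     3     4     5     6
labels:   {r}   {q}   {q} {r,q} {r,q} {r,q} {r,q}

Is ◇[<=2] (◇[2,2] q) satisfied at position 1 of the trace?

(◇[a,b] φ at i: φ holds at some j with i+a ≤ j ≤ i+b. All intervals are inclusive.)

Yes

Check ◇[2,2] q at each j in [1,3]:
  j=1: holds (witness at 3)
  j=2: holds (witness at 4)
  j=3: holds (witness at 5)
Found at j=1 → formula holds.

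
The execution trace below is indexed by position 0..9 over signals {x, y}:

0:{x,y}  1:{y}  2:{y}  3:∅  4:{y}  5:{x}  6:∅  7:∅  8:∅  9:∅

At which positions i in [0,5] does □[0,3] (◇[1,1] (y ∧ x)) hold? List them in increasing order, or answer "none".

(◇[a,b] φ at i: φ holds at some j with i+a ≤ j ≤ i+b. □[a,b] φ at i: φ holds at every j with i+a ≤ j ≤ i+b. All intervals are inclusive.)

Evaluate at each i in [0,5]:
  i=0: ✗ (fails at j=0)
  i=1: ✗ (fails at j=1)
  i=2: ✗ (fails at j=2)
  i=3: ✗ (fails at j=3)
  i=4: ✗ (fails at j=4)
  i=5: ✗ (fails at j=5)

none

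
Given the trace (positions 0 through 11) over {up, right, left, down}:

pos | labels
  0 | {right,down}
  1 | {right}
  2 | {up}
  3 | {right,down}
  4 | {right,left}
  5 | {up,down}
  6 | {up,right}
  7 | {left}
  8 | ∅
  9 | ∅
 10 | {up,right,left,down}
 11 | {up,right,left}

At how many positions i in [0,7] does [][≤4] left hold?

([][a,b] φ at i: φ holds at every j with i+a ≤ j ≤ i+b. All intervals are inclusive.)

Evaluate at each i in [0,7]:
  i=0: ✗ (fails at j=0)
  i=1: ✗ (fails at j=1)
  i=2: ✗ (fails at j=2)
  i=3: ✗ (fails at j=3)
  i=4: ✗ (fails at j=5)
  i=5: ✗ (fails at j=5)
  i=6: ✗ (fails at j=6)
  i=7: ✗ (fails at j=8)
Positions where it holds: {} → 0.

0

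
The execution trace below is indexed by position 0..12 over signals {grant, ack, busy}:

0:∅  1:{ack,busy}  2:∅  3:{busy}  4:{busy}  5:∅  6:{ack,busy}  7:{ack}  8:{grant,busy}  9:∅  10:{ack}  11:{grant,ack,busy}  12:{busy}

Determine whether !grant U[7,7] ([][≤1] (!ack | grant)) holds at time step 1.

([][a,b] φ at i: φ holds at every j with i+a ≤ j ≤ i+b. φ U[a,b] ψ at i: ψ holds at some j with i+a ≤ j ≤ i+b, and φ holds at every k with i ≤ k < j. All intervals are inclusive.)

True

Need some j in [8,8] with [][≤1] (!ack | grant), and !grant at every k in [1,j-1].
  j=8: [][≤1] (!ack | grant) holds; !grant holds at every k in [1,7] → satisfied.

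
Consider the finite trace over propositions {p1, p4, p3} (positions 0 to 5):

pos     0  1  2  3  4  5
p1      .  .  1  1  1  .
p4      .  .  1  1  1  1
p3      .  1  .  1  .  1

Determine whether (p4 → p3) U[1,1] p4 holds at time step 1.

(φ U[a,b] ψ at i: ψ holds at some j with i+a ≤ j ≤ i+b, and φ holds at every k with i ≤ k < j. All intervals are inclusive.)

Need some j in [2,2] with p4, and (p4 → p3) at every k in [1,j-1].
  j=2: p4 holds; (p4 → p3) holds at every k in [1,1] → satisfied.

Yes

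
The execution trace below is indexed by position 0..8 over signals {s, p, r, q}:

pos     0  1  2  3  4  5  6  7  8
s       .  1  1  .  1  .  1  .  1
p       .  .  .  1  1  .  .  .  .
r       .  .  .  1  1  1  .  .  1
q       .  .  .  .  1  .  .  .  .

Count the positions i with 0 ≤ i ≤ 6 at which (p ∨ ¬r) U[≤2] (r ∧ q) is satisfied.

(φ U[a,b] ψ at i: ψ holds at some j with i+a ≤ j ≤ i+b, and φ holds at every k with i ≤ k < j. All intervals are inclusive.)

3

Evaluate at each i in [0,6]:
  i=0: ✗ (no rhs in [0,2])
  i=1: ✗ (no rhs in [1,3])
  i=2: ✓ (rhs at j=4; lhs holds on [2,3])
  i=3: ✓ (rhs at j=4; lhs holds on [3,3])
  i=4: ✓ (rhs at j=4)
  i=5: ✗ (no rhs in [5,7])
  i=6: ✗ (no rhs in [6,8])
Positions where it holds: {2, 3, 4} → 3.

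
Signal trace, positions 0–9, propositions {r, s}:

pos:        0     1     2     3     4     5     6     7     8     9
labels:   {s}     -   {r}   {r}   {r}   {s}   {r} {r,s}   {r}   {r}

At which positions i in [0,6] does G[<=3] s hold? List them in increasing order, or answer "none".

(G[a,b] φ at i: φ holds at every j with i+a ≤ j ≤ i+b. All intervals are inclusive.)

Evaluate at each i in [0,6]:
  i=0: ✗ (fails at j=1)
  i=1: ✗ (fails at j=1)
  i=2: ✗ (fails at j=2)
  i=3: ✗ (fails at j=3)
  i=4: ✗ (fails at j=4)
  i=5: ✗ (fails at j=6)
  i=6: ✗ (fails at j=6)

none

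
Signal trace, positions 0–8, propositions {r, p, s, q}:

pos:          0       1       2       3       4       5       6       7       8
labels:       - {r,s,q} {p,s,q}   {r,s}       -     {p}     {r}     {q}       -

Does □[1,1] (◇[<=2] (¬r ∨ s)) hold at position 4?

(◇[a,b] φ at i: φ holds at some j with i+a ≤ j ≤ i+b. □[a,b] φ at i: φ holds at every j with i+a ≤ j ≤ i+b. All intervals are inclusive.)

Check ◇[<=2] (¬r ∨ s) at every j in [5,5]:
  j=5: holds (witness at 5)
All positions satisfy it → formula holds.

True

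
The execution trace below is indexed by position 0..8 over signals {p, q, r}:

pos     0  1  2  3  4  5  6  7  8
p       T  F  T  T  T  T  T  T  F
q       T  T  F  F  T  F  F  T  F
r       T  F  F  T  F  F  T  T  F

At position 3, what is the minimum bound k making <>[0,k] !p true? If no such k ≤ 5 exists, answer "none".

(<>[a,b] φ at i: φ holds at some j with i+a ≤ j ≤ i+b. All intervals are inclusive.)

5

Scan j = 3,4,… for !p:
  j=3: fails
  j=4: fails
  j=5: fails
  j=6: fails
  j=7: fails
  j=8: holds
First hit at j=8, so smallest k = 8-3 = 5.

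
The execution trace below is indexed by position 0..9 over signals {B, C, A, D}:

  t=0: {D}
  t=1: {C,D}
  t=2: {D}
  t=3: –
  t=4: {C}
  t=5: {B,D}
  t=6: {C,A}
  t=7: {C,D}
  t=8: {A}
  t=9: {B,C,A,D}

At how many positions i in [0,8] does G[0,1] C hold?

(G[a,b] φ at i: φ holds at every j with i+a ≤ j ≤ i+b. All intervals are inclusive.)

1

Evaluate at each i in [0,8]:
  i=0: ✗ (fails at j=0)
  i=1: ✗ (fails at j=2)
  i=2: ✗ (fails at j=2)
  i=3: ✗ (fails at j=3)
  i=4: ✗ (fails at j=5)
  i=5: ✗ (fails at j=5)
  i=6: ✓ (all of [6,7])
  i=7: ✗ (fails at j=8)
  i=8: ✗ (fails at j=8)
Positions where it holds: {6} → 1.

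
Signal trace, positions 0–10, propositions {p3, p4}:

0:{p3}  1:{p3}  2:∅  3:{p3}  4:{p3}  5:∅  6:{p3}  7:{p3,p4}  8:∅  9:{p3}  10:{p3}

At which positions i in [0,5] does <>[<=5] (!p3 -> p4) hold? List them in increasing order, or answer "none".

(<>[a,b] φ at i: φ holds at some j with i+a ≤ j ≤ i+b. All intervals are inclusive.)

Evaluate at each i in [0,5]:
  i=0: ✓ (witness j=0)
  i=1: ✓ (witness j=1)
  i=2: ✓ (witness j=3)
  i=3: ✓ (witness j=3)
  i=4: ✓ (witness j=4)
  i=5: ✓ (witness j=6)

0, 1, 2, 3, 4, 5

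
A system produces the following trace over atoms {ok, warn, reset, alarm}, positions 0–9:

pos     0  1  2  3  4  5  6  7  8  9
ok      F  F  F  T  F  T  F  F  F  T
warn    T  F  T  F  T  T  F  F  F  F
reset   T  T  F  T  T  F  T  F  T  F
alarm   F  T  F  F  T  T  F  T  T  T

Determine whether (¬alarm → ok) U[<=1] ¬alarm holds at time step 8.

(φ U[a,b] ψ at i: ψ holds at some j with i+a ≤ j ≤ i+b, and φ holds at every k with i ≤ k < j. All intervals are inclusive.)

Need some j in [8,9] with ¬alarm, and (¬alarm → ok) at every k in [8,j-1].
  j=8: ¬alarm false.
  j=9: ¬alarm false.
No j in the window works → until fails.

False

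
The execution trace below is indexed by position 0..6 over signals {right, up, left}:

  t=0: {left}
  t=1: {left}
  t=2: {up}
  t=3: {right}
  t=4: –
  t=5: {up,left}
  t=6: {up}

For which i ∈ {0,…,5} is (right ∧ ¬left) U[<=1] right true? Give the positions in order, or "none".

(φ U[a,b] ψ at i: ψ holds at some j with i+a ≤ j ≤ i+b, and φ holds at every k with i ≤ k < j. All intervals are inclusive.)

Evaluate at each i in [0,5]:
  i=0: ✗ (no rhs in [0,1])
  i=1: ✗ (no rhs in [1,2])
  i=2: ✗ (lhs fails at k=2 before rhs at j=3)
  i=3: ✓ (rhs at j=3)
  i=4: ✗ (no rhs in [4,5])
  i=5: ✗ (no rhs in [5,6])

3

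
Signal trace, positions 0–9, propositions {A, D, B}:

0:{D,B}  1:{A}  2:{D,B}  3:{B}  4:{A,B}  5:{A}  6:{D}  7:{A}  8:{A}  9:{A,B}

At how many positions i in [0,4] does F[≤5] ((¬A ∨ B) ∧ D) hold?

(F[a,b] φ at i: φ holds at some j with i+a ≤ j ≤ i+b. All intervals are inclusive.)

5

Evaluate at each i in [0,4]:
  i=0: ✓ (witness j=0)
  i=1: ✓ (witness j=2)
  i=2: ✓ (witness j=2)
  i=3: ✓ (witness j=6)
  i=4: ✓ (witness j=6)
Positions where it holds: {0, 1, 2, 3, 4} → 5.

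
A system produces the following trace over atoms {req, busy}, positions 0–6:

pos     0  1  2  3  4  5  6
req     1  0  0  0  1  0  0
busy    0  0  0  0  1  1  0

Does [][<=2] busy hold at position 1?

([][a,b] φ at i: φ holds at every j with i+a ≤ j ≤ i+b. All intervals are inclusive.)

Check busy at every j in [1,3]:
  j=1: false
  j=2: false
  j=3: false
Fails at j=1 → formula fails.

Does not hold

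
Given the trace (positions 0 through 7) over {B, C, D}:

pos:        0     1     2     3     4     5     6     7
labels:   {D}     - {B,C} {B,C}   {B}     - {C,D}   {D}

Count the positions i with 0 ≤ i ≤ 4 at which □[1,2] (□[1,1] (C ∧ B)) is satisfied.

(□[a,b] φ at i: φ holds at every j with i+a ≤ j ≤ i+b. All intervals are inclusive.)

Evaluate at each i in [0,4]:
  i=0: ✓ (all of [1,2])
  i=1: ✗ (fails at j=3)
  i=2: ✗ (fails at j=3)
  i=3: ✗ (fails at j=4)
  i=4: ✗ (fails at j=5)
Positions where it holds: {0} → 1.

1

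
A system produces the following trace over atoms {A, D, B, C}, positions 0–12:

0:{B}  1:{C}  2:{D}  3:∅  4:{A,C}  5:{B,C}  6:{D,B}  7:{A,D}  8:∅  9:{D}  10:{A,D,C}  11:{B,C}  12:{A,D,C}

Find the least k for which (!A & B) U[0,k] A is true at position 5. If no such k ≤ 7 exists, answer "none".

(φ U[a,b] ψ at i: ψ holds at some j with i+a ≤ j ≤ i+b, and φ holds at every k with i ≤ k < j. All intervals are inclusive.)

2

Need earliest j ≥ 5 with A, and (!A & B) at every k in [5,j-1].
  j=5: rhs fails.
  j=6: rhs fails.
  j=7: rhs holds; lhs holds on [5,6]. k = 2.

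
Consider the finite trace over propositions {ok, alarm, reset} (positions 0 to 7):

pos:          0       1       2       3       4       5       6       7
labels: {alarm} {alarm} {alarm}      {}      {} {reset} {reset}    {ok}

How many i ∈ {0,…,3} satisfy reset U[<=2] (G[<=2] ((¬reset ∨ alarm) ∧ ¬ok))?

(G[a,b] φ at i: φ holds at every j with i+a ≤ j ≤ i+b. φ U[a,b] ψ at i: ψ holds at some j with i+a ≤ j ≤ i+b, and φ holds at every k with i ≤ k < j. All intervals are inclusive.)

Evaluate at each i in [0,3]:
  i=0: ✓ (rhs at j=0)
  i=1: ✓ (rhs at j=1)
  i=2: ✓ (rhs at j=2)
  i=3: ✗ (no rhs in [3,5])
Positions where it holds: {0, 1, 2} → 3.

3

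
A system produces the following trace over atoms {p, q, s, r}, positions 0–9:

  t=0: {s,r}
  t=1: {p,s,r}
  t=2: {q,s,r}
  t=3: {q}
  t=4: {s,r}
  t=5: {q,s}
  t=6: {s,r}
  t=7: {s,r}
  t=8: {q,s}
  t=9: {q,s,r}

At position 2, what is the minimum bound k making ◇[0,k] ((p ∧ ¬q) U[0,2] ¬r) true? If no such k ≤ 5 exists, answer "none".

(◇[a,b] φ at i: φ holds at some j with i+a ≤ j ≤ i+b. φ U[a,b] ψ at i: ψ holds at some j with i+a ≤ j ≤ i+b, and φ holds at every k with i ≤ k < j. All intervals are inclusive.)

1

Scan j = 2,3,… for ((p ∧ ¬q) U[0,2] ¬r):
  j=2: fails
  j=3: holds
First hit at j=3, so smallest k = 3-2 = 1.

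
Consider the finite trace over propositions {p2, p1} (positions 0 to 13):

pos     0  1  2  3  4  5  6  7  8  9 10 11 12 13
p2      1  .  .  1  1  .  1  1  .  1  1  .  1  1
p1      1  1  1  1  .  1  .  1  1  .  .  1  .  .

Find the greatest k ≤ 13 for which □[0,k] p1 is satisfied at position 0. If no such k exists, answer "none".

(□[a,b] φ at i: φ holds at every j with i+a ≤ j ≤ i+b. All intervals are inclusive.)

p1 must hold from j=0 onward; find where it first fails.
  j=0: holds
  j=1: holds
  j=2: holds
  j=3: holds
  j=4: fails
Holds on [0,3], so largest k = 3.

3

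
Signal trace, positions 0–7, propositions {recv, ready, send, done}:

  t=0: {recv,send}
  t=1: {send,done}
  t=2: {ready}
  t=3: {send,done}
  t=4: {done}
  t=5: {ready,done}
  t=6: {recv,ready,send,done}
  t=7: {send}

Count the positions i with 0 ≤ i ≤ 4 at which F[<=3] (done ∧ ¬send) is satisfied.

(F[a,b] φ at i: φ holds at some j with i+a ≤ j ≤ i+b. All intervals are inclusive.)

4

Evaluate at each i in [0,4]:
  i=0: ✗ (none in [0,3])
  i=1: ✓ (witness j=4)
  i=2: ✓ (witness j=4)
  i=3: ✓ (witness j=4)
  i=4: ✓ (witness j=4)
Positions where it holds: {1, 2, 3, 4} → 4.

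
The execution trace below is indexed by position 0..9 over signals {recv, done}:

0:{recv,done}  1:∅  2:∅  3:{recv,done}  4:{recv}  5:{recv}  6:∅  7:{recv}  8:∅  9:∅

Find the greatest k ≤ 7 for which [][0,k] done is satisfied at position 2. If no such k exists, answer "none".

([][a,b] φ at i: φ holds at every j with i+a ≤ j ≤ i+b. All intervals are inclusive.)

none

done must hold from j=2 onward; find where it first fails.
  j=2: fails → no k works.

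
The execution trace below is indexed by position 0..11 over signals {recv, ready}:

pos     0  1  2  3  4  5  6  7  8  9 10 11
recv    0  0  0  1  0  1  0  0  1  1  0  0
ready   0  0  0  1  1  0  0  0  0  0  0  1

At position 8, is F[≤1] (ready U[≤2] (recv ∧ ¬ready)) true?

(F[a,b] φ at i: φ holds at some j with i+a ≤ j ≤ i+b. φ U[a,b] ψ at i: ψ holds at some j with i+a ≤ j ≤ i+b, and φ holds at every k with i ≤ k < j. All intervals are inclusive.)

Check (ready U[≤2] (recv ∧ ¬ready)) at each j in [8,9]:
  j=8: holds
  j=9: holds
Found at j=8 → formula holds.

Holds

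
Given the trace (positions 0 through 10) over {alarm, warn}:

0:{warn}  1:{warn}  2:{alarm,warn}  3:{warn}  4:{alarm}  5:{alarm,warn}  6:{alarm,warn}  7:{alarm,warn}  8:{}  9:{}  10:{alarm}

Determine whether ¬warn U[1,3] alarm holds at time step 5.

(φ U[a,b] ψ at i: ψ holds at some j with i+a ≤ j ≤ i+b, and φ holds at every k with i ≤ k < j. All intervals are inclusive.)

No

Need some j in [6,8] with alarm, and ¬warn at every k in [5,j-1].
  j=6: alarm holds, but ¬warn fails at k=5 → not this j.
  j=7: alarm holds, but ¬warn fails at k=5 → not this j.
  j=8: alarm false.
No j in the window works → until fails.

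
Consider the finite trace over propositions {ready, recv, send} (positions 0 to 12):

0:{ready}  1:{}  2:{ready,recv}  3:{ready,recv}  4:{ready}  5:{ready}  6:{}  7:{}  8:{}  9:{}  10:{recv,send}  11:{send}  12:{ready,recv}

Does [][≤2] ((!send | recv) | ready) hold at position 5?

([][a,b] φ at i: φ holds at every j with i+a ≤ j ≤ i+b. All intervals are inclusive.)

Check ((!send | recv) | ready) at every j in [5,7]:
  j=5: true
  j=6: true
  j=7: true
All positions satisfy it → formula holds.

Holds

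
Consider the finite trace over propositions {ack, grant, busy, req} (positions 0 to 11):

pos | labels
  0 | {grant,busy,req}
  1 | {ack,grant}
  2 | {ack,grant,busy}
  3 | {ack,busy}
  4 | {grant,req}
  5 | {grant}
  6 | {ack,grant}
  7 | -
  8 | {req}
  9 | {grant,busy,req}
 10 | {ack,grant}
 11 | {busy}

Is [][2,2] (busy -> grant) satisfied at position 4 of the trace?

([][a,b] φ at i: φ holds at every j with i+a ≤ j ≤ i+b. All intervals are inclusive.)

Holds

Check (busy -> grant) at every j in [6,6]:
  j=6: antecedent false → ✓
All positions satisfy it → formula holds.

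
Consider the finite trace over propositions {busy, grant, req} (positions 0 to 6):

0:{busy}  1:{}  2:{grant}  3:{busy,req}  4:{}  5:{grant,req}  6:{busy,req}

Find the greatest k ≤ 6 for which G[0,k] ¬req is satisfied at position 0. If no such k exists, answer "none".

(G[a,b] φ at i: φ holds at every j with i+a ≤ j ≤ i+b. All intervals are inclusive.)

2

¬req must hold from j=0 onward; find where it first fails.
  j=0: holds
  j=1: holds
  j=2: holds
  j=3: fails
Holds on [0,2], so largest k = 2.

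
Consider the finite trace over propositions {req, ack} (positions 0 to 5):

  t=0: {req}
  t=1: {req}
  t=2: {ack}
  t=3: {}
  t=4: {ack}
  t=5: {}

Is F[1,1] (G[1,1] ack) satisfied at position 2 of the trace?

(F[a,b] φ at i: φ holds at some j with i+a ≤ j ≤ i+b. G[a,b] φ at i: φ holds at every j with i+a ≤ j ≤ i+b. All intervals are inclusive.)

Check G[1,1] ack at each j in [3,3]:
  j=3: holds on [4,4]
Found at j=3 → formula holds.

Holds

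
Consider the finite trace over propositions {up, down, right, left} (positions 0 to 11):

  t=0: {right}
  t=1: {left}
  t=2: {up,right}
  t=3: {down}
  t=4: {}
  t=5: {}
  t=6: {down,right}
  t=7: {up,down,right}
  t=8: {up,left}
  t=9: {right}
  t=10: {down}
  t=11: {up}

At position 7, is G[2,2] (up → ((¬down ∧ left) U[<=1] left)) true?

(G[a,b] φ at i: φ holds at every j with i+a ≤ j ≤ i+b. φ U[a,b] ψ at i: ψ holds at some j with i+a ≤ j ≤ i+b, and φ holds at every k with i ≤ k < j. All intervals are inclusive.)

Check (up → ((¬down ∧ left) U[<=1] left)) at every j in [9,9]:
  j=9: antecedent false → ✓
All positions satisfy it → formula holds.

Holds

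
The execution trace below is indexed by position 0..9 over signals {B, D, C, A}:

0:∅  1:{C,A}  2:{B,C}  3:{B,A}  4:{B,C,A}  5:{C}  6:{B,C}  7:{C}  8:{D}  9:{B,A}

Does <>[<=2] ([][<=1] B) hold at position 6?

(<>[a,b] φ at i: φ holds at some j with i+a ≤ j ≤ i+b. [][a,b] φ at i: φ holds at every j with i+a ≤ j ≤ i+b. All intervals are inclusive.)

Check [][<=1] B at each j in [6,8]:
  j=6: fails at 7
  j=7: fails at 7
  j=8: fails at 8
No position in the window satisfies it → formula fails.

No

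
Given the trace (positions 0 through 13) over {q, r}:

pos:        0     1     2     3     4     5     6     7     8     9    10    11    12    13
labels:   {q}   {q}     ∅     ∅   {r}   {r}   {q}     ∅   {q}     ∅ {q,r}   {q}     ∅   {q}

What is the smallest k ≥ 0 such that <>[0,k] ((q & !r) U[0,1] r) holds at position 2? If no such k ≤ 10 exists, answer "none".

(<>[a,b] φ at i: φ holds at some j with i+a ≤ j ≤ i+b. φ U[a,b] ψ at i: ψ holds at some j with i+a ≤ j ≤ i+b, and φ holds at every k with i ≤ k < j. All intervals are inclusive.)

Scan j = 2,3,… for ((q & !r) U[0,1] r):
  j=2: fails
  j=3: fails
  j=4: holds
First hit at j=4, so smallest k = 4-2 = 2.

2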